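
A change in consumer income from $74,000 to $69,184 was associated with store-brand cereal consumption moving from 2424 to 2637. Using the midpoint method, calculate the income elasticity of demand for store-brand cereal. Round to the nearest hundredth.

%ΔQ = (2637 − 2424)/[(2424+2637)/2] = 213/2530.5 ≈ 0.0842.
%ΔI = (69,184 − 74,000)/[(74,000+69,184)/2] = -4816/71592 ≈ -0.0673.
E_I = %ΔQ/%ΔI ≈ -1.25.
E_I < 0: inferior good.

-1.25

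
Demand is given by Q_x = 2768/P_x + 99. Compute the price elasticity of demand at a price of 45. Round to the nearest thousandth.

-0.383

At P_x = 45, Q_x = 160.5111.
dQ_x/dP_x = −2768/P_x² = −1.3669.
Point elasticity E = (dQ_x/dP_x)·(P_x/Q_x) = -1.3669 × 45/160.5111 ≈ -0.383.
|E| < 1, so demand is inelastic at this price.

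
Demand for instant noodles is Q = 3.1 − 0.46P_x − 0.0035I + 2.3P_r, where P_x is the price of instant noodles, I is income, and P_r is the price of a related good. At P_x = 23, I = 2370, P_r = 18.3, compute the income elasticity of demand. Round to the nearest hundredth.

First evaluate Q: 3.1 − 0.46(23) − 0.0035(2370) + 2.3(18.3) = 3.1 − 10.58 − 8.295 + 42.09 = 26.315.
∂Q/∂I = −0.0035, so E_I = -0.0035·(2370/26.315) ≈ -0.32.
E_I < 0: inferior good.

-0.32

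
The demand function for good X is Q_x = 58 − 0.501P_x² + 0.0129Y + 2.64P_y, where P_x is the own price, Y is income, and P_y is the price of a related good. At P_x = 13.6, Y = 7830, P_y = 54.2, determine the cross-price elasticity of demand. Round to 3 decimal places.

Q_x = 58 − 0.501(13.6)² + 0.0129(7830) + 2.64(54.2) = 58 − 92.665 + 101.007 + 143.088 = 209.43.
∂Q_x/∂P_y = +2.64, so E_xy = 2.64·(54.2/209.43) ≈ 0.683.
E_xy > 0: the goods are substitutes.

0.683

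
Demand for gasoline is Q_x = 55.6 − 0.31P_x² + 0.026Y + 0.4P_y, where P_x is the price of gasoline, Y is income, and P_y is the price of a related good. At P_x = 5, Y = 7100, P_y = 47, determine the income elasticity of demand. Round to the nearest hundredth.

Evaluating quantity at (P_x, Y, P_y) gives Q_x = 55.6 − 0.31(5)² + 0.026(7100) + 0.4(47) = 55.6 − 7.75 + 184.6 + 18.8 = 251.25.
∂Q_x/∂Y = +0.026, so E_I = 0.026·(7100/251.25) ≈ 0.73.
E_I ∈ (0,1): normal good (necessity).

0.73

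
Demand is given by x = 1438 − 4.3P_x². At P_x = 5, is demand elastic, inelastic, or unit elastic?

At P_x = 5, x = 1330.5.
dx/dP_x = −2·4.3·P_x = −43.
Point elasticity E = (dx/dP_x)·(P_x/x) = -43 × 5/1330.5 ≈ -0.162.
|E| ≈ 0.162 < 1, so demand is inelastic.

inelastic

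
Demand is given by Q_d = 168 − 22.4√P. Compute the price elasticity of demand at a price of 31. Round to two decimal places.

At P = 31, Q_d = 43.2821.
dQ_d/dP = −22.4/(2√P) = −22.4/(2·5.5678).
Point elasticity E = (dQ_d/dP)·(P/Q_d) = -2.0116 × 31/43.2821 ≈ -1.44.
|E| > 1, so demand is elastic at this price.

-1.44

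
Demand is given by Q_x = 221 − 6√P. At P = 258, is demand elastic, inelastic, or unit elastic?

inelastic

At P = 258, Q_x = 124.6257.
dQ_x/dP = −6/(2√P) = −6/(2·16.0624).
Point elasticity E = (dQ_x/dP)·(P/Q_x) = -0.1868 × 258/124.6257 ≈ -0.387.
|E| ≈ 0.387 < 1, so demand is inelastic.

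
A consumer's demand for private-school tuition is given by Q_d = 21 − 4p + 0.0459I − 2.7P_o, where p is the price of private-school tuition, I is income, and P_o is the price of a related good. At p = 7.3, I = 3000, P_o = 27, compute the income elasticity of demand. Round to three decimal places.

First evaluate Q_d: 21 − 4(7.3) + 0.0459(3000) − 2.7(27) = 21 − 29.2 + 137.7 − 72.9 = 56.6.
∂Q_d/∂I = +0.0459, so E_I = 0.0459·(3000/56.6) ≈ 2.433.
E_I > 1: normal good (luxury).

2.433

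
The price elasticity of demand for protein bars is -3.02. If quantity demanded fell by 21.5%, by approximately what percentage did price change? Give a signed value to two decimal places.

%ΔQ ≈ E × %ΔP ⇒ %ΔP = %ΔQ / E = (-21.5%)/(-3.02) ≈ 7.12%.

7.12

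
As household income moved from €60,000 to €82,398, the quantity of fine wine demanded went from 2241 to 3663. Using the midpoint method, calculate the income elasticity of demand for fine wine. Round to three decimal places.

%ΔQ = (3663 − 2241)/[(2241+3663)/2] = 1422/2952 ≈ 0.4817.
%ΔM = (82,398 − 60,000)/[(60,000+82,398)/2] = 22398/71199 ≈ 0.3146.
E_I = %ΔQ/%ΔM ≈ 1.531.
E_I > 1: normal good (luxury).

1.531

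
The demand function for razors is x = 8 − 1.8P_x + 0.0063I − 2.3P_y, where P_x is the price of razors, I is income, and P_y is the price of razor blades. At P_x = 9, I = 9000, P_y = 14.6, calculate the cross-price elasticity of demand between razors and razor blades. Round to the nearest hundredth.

-2.25

At the given point, x = 8 − 1.8(9) + 0.0063(9000) − 2.3(14.6) = 8 − 16.2 + 56.7 − 33.58 = 14.92.
∂x/∂P_y = −2.3, so E_xy = -2.3·(14.6/14.92) ≈ -2.25.
E_xy < 0: the goods are complements.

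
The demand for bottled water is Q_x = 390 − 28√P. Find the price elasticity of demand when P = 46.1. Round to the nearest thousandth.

At P = 46.1, Q_x = 199.8885.
dQ_x/dP = −28/(2√P) = −28/(2·6.7897).
Point elasticity E = (dQ_x/dP)·(P/Q_x) = -2.0619 × 46.1/199.8885 ≈ -0.476.
|E| < 1, so demand is inelastic at this price.

-0.476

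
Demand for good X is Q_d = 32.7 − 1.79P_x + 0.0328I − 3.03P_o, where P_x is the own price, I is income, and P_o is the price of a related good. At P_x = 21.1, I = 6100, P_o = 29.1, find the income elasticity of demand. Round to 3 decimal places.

Substituting, Q_d = 32.7 − 1.79(21.1) + 0.0328(6100) − 3.03(29.1) = 32.7 − 37.769 + 200.08 − 88.173 = 106.838.
∂Q_d/∂I = +0.0328, so E_I = 0.0328·(6100/106.838) ≈ 1.873.
E_I > 1: normal good (luxury).

1.873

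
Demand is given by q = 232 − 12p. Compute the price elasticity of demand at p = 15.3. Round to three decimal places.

At p = 15.3, q = 48.4.
dq/dp = −12.
Point elasticity E = (dq/dp)·(p/q) = -12 × 15.3/48.4 ≈ -3.793.
|E| > 1, so demand is elastic at this price.

-3.793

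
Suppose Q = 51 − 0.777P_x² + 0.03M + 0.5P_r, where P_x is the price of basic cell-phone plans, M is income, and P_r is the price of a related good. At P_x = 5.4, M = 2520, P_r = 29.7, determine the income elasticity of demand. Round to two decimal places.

First evaluate Q: 51 − 0.777(5.4)² + 0.03(2520) + 0.5(29.7) = 51 − 22.6573 + 75.6 + 14.85 = 118.7927.
∂Q/∂M = +0.03, so E_I = 0.03·(2520/118.7927) ≈ 0.64.
E_I ∈ (0,1): normal good (necessity).

0.64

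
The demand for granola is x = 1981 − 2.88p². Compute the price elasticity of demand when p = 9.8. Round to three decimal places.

At p = 9.8, x = 1704.4048.
dx/dp = −2·2.88·p = −56.448.
Point elasticity E = (dx/dp)·(p/x) = -56.448 × 9.8/1704.4048 ≈ -0.325.
|E| < 1, so demand is inelastic at this price.

-0.325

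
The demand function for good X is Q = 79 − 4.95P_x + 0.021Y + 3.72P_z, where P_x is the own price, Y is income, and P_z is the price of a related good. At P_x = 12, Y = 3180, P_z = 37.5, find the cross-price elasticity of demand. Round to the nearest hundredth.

0.62

Q = 79 − 4.95(12) + 0.021(3180) + 3.72(37.5) = 79 − 59.4 + 66.78 + 139.5 = 225.88.
∂Q/∂P_z = +3.72, so E_xy = 3.72·(37.5/225.88) ≈ 0.62.
E_xy > 0: the goods are substitutes.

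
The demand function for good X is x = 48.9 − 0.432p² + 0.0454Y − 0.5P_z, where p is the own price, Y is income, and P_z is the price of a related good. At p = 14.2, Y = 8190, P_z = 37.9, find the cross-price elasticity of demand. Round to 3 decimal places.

x = 48.9 − 0.432(14.2)² + 0.0454(8190) − 0.5(37.9) = 48.9 − 87.1085 + 371.826 − 18.95 = 314.6675.
∂x/∂P_z = −0.5, so E_xy = -0.5·(37.9/314.6675) ≈ -0.060.
E_xy < 0: the goods are complements.

-0.060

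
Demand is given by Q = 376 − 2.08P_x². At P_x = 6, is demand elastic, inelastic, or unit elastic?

inelastic

At P_x = 6, Q = 301.12.
dQ/dP_x = −2·2.08·P_x = −24.96.
Point elasticity E = (dQ/dP_x)·(P_x/Q) = -24.96 × 6/301.12 ≈ -0.497.
|E| ≈ 0.497 < 1, so demand is inelastic.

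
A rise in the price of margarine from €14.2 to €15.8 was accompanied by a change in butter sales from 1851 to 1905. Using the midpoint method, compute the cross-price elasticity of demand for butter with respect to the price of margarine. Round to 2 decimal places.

%ΔQ_x = (1905 − 1851)/[(1851+1905)/2] = 54/1878 ≈ 0.0288.
%ΔP_y = (15.8 − 14.2)/[(14.2+15.8)/2] ≈ 0.1067.
E_xy = 0.0288/0.1067 ≈ 0.27.
E_xy > 0, so butter and margarine are substitutes.

0.27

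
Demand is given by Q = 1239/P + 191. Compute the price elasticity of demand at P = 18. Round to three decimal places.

At P = 18, Q = 259.8333.
dQ/dP = −1239/P² = −3.8241.
Point elasticity E = (dQ/dP)·(P/Q) = -3.8241 × 18/259.8333 ≈ -0.265.
|E| < 1, so demand is inelastic at this price.

-0.265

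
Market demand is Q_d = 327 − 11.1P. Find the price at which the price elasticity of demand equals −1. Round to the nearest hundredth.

For linear demand Q_d = a − bP, E = −bP/(a − bP). |E| = 1 ⇒ bP = a − bP ⇒ P = a/(2b).
P = 327/(2·11.1) ≈ 14.73.

14.73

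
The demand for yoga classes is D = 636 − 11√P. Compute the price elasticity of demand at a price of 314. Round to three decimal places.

At P = 314, D = 441.0795.
dD/dP = −11/(2√P) = −11/(2·17.72).
Point elasticity E = (dD/dP)·(P/D) = -0.3104 × 314/441.0795 ≈ -0.221.
|E| < 1, so demand is inelastic at this price.

-0.221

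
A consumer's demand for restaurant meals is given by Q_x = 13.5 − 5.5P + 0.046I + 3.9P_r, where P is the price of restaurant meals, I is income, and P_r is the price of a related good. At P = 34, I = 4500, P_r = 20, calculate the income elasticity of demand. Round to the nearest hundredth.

1.86

Q_x = 13.5 − 5.5(34) + 0.046(4500) + 3.9(20) = 13.5 − 187 + 207 + 78 = 111.5.
∂Q_x/∂I = +0.046, so E_I = 0.046·(4500/111.5) ≈ 1.86.
E_I > 1: normal good (luxury).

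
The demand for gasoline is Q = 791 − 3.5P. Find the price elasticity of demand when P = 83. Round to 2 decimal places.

At P = 83, Q = 500.5.
dQ/dP = −3.5.
Point elasticity E = (dQ/dP)·(P/Q) = -3.5 × 83/500.5 ≈ -0.58.
|E| < 1, so demand is inelastic at this price.

-0.58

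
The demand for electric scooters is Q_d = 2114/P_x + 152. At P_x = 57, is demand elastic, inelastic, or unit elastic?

inelastic

At P_x = 57, Q_d = 189.0877.
dQ_d/dP_x = −2114/P_x² = −0.6507.
Point elasticity E = (dQ_d/dP_x)·(P_x/Q_d) = -0.6507 × 57/189.0877 ≈ -0.196.
|E| ≈ 0.196 < 1, so demand is inelastic.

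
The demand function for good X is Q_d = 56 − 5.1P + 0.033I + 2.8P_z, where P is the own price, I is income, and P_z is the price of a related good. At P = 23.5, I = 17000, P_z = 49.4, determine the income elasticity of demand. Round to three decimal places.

0.883

Q_d = 56 − 5.1(23.5) + 0.033(17000) + 2.8(49.4) = 56 − 119.85 + 561 + 138.32 = 635.47.
∂Q_d/∂I = +0.033, so E_I = 0.033·(17000/635.47) ≈ 0.883.
E_I ∈ (0,1): normal good (necessity).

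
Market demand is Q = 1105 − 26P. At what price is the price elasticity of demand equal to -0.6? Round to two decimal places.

Set −bP/(a − bP) = −0.6 ⇒ bP = 0.6(a − bP) ⇒ bP(1+0.6) = 0.6·a.
P = 0.6·1105/(26·1.6) ≈ 15.94.

15.94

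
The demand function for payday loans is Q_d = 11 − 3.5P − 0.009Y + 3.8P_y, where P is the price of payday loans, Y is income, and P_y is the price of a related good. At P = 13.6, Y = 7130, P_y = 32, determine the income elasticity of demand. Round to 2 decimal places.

Evaluating quantity at (P, Y, P_y) gives Q_d = 11 − 3.5(13.6) − 0.009(7130) + 3.8(32) = 11 − 47.6 − 64.17 + 121.6 = 20.83.
∂Q_d/∂Y = −0.009, so E_I = -0.009·(7130/20.83) ≈ -3.08.
E_I < 0: inferior good.

-3.08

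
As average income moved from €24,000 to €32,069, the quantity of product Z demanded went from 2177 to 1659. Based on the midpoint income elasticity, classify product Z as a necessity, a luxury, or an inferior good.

inferior

%ΔQ = (1659 − 2177)/[(2177+1659)/2] = -518/1918 ≈ -0.2701.
%ΔM = (32,069 − 24,000)/[(24,000+32,069)/2] = 8069/28034.5 ≈ 0.2878.
E_I = %ΔQ/%ΔM ≈ -0.938.
E_I < 0: inferior good.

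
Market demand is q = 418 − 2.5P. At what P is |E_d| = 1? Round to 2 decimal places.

83.60

For linear demand q = a − bP, E = −bP/(a − bP). |E| = 1 ⇒ bP = a − bP ⇒ P = a/(2b).
P = 418/(2·2.5) = 83.60.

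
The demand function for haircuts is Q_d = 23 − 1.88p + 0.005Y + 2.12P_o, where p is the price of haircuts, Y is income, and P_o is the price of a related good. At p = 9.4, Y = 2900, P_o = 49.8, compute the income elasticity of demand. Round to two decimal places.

0.12

Substituting, Q_d = 23 − 1.88(9.4) + 0.005(2900) + 2.12(49.8) = 23 − 17.672 + 14.5 + 105.576 = 125.404.
∂Q_d/∂Y = +0.005, so E_I = 0.005·(2900/125.404) ≈ 0.12.
E_I ∈ (0,1): normal good (necessity).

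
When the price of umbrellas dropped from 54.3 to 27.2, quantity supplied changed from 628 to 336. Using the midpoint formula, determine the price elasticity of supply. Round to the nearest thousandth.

0.911

%Δq = (336 − 628)/[(628 + 336)/2] = -292/482 ≈ -0.6058.
%Δp = (27.2 − 54.3)/[(54.3 + 27.2)/2] = -27.1/40.75 ≈ -0.6650.
Arc elasticity E = %Δq/%Δp ≈ -0.6058/-0.6650 ≈ 0.911.
|E| < 1: supply is inelastic over this range.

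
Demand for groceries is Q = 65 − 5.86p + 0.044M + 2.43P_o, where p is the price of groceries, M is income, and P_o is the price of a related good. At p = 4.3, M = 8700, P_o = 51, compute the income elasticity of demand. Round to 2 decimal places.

Substituting, Q = 65 − 5.86(4.3) + 0.044(8700) + 2.43(51) = 65 − 25.198 + 382.8 + 123.93 = 546.532.
∂Q/∂M = +0.044, so E_I = 0.044·(8700/546.532) ≈ 0.70.
E_I ∈ (0,1): normal good (necessity).

0.70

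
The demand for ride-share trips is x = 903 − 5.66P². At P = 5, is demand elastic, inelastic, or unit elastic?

inelastic

At P = 5, x = 761.5.
dx/dP = −2·5.66·P = −56.6.
Point elasticity E = (dx/dP)·(P/x) = -56.6 × 5/761.5 ≈ -0.372.
|E| ≈ 0.372 < 1, so demand is inelastic.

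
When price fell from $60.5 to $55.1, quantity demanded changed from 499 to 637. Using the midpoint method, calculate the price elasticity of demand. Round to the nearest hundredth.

%Δq = (637 − 499)/[(499 + 637)/2] = 138/568 ≈ 0.2430.
%Δp = (55.1 − 60.5)/[(60.5 + 55.1)/2] = -5.4/57.8 ≈ -0.0934.
Arc elasticity E = %Δq/%Δp ≈ 0.2430/-0.0934 ≈ -2.60.
|E| > 1: demand is elastic over this range.

-2.60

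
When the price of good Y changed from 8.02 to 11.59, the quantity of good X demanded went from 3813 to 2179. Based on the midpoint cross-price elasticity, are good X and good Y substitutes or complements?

%ΔQ_x = (2179 − 3813)/[(3813+2179)/2] = -1634/2996 ≈ -0.5454.
%ΔP_y = (11.59 − 8.02)/[(8.02+11.59)/2] ≈ 0.3641.
E_xy = -0.5454/0.3641 ≈ -1.498.
E_xy < 0, so the goods are complements.

complements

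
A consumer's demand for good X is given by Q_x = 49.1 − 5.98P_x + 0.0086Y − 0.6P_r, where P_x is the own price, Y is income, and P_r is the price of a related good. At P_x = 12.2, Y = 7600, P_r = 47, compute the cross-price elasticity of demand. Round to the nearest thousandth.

-2.120

Q_x = 49.1 − 5.98(12.2) + 0.0086(7600) − 0.6(47) = 49.1 − 72.956 + 65.36 − 28.2 = 13.304.
∂Q_x/∂P_r = −0.6, so E_xy = -0.6·(47/13.304) ≈ -2.120.
E_xy < 0: the goods are complements.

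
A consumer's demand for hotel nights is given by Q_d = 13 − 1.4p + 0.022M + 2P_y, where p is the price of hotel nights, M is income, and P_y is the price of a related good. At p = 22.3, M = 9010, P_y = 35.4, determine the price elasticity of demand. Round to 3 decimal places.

-0.124

At the given point, Q_d = 13 − 1.4(22.3) + 0.022(9010) + 2(35.4) = 13 − 31.22 + 198.22 + 70.8 = 250.8.
∂Q_d/∂p = −1.4, so E_p = (−1.4)·(22.3/250.8) ≈ -0.124.
|E_p| < 1: demand is inelastic.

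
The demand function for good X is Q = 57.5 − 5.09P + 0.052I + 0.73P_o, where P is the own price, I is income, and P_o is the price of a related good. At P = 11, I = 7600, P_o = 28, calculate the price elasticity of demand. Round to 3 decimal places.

First evaluate Q: 57.5 − 5.09(11) + 0.052(7600) + 0.73(28) = 57.5 − 55.99 + 395.2 + 20.44 = 417.15.
∂Q/∂P = −5.09, so E_p = (−5.09)·(11/417.15) ≈ -0.134.
|E_p| < 1: demand is inelastic.

-0.134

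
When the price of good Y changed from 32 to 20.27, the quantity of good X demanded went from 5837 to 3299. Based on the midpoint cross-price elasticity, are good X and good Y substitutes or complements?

substitutes

%ΔQ_x = (3299 − 5837)/[(5837+3299)/2] = -2538/4568 ≈ -0.5556.
%ΔP_y = (20.27 − 32)/[(32+20.27)/2] ≈ -0.4488.
E_xy = -0.5556/-0.4488 ≈ 1.238.
E_xy > 0, so the goods are substitutes.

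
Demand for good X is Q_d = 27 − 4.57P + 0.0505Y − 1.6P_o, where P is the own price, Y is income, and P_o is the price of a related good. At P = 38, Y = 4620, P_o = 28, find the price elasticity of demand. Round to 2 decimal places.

-4.15

Evaluating quantity at (P, Y, P_o) gives Q_d = 27 − 4.57(38) + 0.0505(4620) − 1.6(28) = 27 − 173.66 + 233.31 − 44.8 = 41.85.
∂Q_d/∂P = −4.57, so E_p = (−4.57)·(38/41.85) ≈ -4.15.
|E_p| > 1: demand is elastic.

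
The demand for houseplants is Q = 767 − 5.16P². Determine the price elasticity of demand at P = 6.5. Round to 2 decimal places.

-0.79

At P = 6.5, Q = 548.99.
dQ/dP = −2·5.16·P = −67.08.
Point elasticity E = (dQ/dP)·(P/Q) = -67.08 × 6.5/548.99 ≈ -0.79.
|E| < 1, so demand is inelastic at this price.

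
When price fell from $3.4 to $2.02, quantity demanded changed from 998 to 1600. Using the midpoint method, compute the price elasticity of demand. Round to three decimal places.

-0.910

%Δq = (1600 − 998)/[(998 + 1600)/2] = 602/1299 ≈ 0.4634.
%ΔP = (2.02 − 3.4)/[(3.4 + 2.02)/2] = -1.38/2.71 ≈ -0.5092.
Arc elasticity E = %Δq/%ΔP ≈ 0.4634/-0.5092 ≈ -0.910.
|E| < 1: demand is inelastic over this range.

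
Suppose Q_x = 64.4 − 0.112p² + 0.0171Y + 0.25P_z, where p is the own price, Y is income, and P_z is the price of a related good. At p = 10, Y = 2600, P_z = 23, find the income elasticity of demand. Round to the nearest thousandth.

0.430

At the given point, Q_x = 64.4 − 0.112(10)² + 0.0171(2600) + 0.25(23) = 64.4 − 11.2 + 44.46 + 5.75 = 103.41.
∂Q_x/∂Y = +0.0171, so E_I = 0.0171·(2600/103.41) ≈ 0.430.
E_I ∈ (0,1): normal good (necessity).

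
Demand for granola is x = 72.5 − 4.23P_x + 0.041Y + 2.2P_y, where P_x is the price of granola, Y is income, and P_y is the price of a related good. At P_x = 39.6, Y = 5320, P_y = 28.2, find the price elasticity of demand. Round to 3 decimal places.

-0.905

x = 72.5 − 4.23(39.6) + 0.041(5320) + 2.2(28.2) = 72.5 − 167.508 + 218.12 + 62.04 = 185.152.
∂x/∂P_x = −4.23, so E_p = (−4.23)·(39.6/185.152) ≈ -0.905.
|E_p| < 1: demand is inelastic.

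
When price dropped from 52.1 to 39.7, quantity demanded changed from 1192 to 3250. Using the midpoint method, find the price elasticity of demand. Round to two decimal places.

%ΔQ = (3250 − 1192)/[(1192 + 3250)/2] = 2058/2221 ≈ 0.9266.
%ΔP = (39.7 − 52.1)/[(52.1 + 39.7)/2] = -12.4/45.9 ≈ -0.2702.
Arc elasticity E = %ΔQ/%ΔP ≈ 0.9266/-0.2702 ≈ -3.43.
|E| > 1: demand is elastic over this range.

-3.43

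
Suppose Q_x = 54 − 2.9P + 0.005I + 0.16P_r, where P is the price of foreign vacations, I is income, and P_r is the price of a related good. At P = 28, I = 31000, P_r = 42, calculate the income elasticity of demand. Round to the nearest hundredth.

1.15

Q_x = 54 − 2.9(28) + 0.005(31000) + 0.16(42) = 54 − 81.2 + 155 + 6.72 = 134.52.
∂Q_x/∂I = +0.005, so E_I = 0.005·(31000/134.52) ≈ 1.15.
E_I > 1: normal good (luxury).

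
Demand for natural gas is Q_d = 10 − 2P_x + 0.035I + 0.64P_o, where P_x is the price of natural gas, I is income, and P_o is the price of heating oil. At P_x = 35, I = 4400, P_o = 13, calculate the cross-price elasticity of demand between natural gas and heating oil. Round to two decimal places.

0.08

Substituting, Q_d = 10 − 2(35) + 0.035(4400) + 0.64(13) = 10 − 70 + 154 + 8.32 = 102.32.
∂Q_d/∂P_o = +0.64, so E_xy = 0.64·(13/102.32) ≈ 0.08.
E_xy > 0: the goods are substitutes.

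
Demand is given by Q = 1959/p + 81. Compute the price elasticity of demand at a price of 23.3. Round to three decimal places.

At p = 23.3, Q = 165.0773.
dQ/dp = −1959/p² = −3.6085.
Point elasticity E = (dQ/dp)·(p/Q) = -3.6085 × 23.3/165.0773 ≈ -0.509.
|E| < 1, so demand is inelastic at this price.

-0.509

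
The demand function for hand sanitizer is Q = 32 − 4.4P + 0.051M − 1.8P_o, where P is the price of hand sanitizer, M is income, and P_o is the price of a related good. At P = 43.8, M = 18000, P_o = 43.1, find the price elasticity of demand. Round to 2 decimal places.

First evaluate Q: 32 − 4.4(43.8) + 0.051(18000) − 1.8(43.1) = 32 − 192.72 + 918 − 77.58 = 679.7.
∂Q/∂P = −4.4, so E_p = (−4.4)·(43.8/679.7) ≈ -0.28.
|E_p| < 1: demand is inelastic.

-0.28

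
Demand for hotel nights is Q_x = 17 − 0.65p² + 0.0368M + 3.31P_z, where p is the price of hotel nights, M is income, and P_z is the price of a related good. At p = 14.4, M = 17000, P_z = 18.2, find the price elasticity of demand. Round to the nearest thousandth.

Q_x = 17 − 0.65(14.4)² + 0.0368(17000) + 3.31(18.2) = 17 − 134.784 + 625.6 + 60.242 = 568.058.
∂Q_x/∂p = −2·0.65·p = -18.72, so E_p = -18.72·(14.4/568.058) ≈ -0.475.
|E_p| < 1: demand is inelastic.

-0.475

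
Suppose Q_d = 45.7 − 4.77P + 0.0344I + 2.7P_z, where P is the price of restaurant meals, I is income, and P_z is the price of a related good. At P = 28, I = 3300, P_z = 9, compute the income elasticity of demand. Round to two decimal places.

2.27

Substituting, Q_d = 45.7 − 4.77(28) + 0.0344(3300) + 2.7(9) = 45.7 − 133.56 + 113.52 + 24.3 = 49.96.
∂Q_d/∂I = +0.0344, so E_I = 0.0344·(3300/49.96) ≈ 2.27.
E_I > 1: normal good (luxury).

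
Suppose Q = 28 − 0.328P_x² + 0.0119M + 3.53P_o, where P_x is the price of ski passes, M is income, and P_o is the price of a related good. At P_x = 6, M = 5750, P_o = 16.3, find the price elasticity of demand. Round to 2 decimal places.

-0.17

First evaluate Q: 28 − 0.328(6)² + 0.0119(5750) + 3.53(16.3) = 28 − 11.808 + 68.425 + 57.539 = 142.156.
∂Q/∂P_x = −2·0.328·P_x = -3.936, so E_p = -3.936·(6/142.156) ≈ -0.17.
|E_p| < 1: demand is inelastic.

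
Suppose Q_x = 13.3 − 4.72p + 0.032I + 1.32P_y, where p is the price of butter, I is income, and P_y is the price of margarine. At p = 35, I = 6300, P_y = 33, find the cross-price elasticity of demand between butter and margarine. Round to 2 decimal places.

0.47

At the given point, Q_x = 13.3 − 4.72(35) + 0.032(6300) + 1.32(33) = 13.3 − 165.2 + 201.6 + 43.56 = 93.26.
∂Q_x/∂P_y = +1.32, so E_xy = 1.32·(33/93.26) ≈ 0.47.
E_xy > 0: the goods are substitutes.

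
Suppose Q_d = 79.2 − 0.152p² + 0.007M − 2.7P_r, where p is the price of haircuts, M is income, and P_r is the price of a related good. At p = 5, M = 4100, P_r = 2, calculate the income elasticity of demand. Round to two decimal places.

Q_d = 79.2 − 0.152(5)² + 0.007(4100) − 2.7(2) = 79.2 − 3.8 + 28.7 − 5.4 = 98.7.
∂Q_d/∂M = +0.007, so E_I = 0.007·(4100/98.7) ≈ 0.29.
E_I ∈ (0,1): normal good (necessity).

0.29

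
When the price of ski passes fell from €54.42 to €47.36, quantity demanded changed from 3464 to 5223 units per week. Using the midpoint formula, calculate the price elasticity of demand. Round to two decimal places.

-2.92

%Δq = (5223 − 3464)/[(3464 + 5223)/2] = 1759/4343.5 ≈ 0.4050.
%ΔP = (47.36 − 54.42)/[(54.42 + 47.36)/2] = -7.06/50.89 ≈ -0.1387.
Arc elasticity E = %Δq/%ΔP ≈ 0.4050/-0.1387 ≈ -2.92.
|E| > 1: demand is elastic over this range.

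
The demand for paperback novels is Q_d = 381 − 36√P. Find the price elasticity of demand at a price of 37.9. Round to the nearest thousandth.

-0.695

At P = 37.9, Q_d = 159.3733.
dQ_d/dP = −36/(2√P) = −36/(2·6.1563).
Point elasticity E = (dQ_d/dP)·(P/Q_d) = -2.9238 × 37.9/159.3733 ≈ -0.695.
|E| < 1, so demand is inelastic at this price.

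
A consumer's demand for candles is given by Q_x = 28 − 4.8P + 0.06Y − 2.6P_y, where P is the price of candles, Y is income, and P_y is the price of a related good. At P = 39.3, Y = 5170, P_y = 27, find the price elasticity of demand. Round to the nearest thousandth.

-2.377

First evaluate Q_x: 28 − 4.8(39.3) + 0.06(5170) − 2.6(27) = 28 − 188.64 + 310.2 − 70.2 = 79.36.
∂Q_x/∂P = −4.8, so E_p = (−4.8)·(39.3/79.36) ≈ -2.377.
|E_p| > 1: demand is elastic.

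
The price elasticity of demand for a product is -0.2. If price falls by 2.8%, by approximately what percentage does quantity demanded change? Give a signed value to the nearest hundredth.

%ΔQ ≈ E × %ΔP = (-0.2) × (-2.8%) = 0.56%.

0.56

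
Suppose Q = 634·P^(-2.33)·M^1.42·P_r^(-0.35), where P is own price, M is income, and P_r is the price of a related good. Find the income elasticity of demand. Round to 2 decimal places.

1.42

For a Cobb–Douglas (constant-elasticity) form Q = A·M^α·…, the elasticity with respect to M equals the exponent α at every point.
Here the exponent on M is 1.42, so the income elasticity of demand is 1.42.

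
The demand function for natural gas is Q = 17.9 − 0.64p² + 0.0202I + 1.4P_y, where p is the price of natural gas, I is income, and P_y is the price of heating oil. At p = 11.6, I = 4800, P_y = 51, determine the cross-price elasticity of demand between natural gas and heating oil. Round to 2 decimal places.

0.71

At the given point, Q = 17.9 − 0.64(11.6)² + 0.0202(4800) + 1.4(51) = 17.9 − 86.1184 + 96.96 + 71.4 = 100.1416.
∂Q/∂P_y = +1.4, so E_xy = 1.4·(51/100.1416) ≈ 0.71.
E_xy > 0: the goods are substitutes.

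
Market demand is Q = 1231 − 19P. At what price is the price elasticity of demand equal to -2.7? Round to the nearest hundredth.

Set −bP/(a − bP) = −2.7 ⇒ bP = 2.7(a − bP) ⇒ bP(1+2.7) = 2.7·a.
P = 2.7·1231/(19·3.7) ≈ 47.28.

47.28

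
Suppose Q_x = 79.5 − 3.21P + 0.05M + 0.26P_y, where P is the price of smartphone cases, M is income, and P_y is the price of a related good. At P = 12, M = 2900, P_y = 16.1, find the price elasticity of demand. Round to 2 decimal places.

-0.20

Substituting, Q_x = 79.5 − 3.21(12) + 0.05(2900) + 0.26(16.1) = 79.5 − 38.52 + 145 + 4.186 = 190.166.
∂Q_x/∂P = −3.21, so E_p = (−3.21)·(12/190.166) ≈ -0.20.
|E_p| < 1: demand is inelastic.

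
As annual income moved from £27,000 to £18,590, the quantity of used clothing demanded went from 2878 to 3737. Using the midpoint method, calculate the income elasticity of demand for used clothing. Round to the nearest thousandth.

%ΔQ = (3737 − 2878)/[(2878+3737)/2] = 859/3307.5 ≈ 0.2597.
%ΔI = (18,590 − 27,000)/[(27,000+18,590)/2] = -8410/22795 ≈ -0.3689.
E_I = %ΔQ/%ΔI ≈ -0.704.
E_I < 0: inferior good.

-0.704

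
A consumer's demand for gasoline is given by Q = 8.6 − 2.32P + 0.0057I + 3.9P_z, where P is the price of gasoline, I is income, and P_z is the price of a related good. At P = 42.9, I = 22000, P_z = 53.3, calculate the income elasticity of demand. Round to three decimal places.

Substituting, Q = 8.6 − 2.32(42.9) + 0.0057(22000) + 3.9(53.3) = 8.6 − 99.528 + 125.4 + 207.87 = 242.342.
∂Q/∂I = +0.0057, so E_I = 0.0057·(22000/242.342) ≈ 0.517.
E_I ∈ (0,1): normal good (necessity).

0.517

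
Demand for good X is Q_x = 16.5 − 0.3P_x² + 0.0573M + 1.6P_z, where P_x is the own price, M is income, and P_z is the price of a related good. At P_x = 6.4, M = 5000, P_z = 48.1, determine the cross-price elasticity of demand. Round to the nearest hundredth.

0.21

First evaluate Q_x: 16.5 − 0.3(6.4)² + 0.0573(5000) + 1.6(48.1) = 16.5 − 12.288 + 286.5 + 76.96 = 367.672.
∂Q_x/∂P_z = +1.6, so E_xy = 1.6·(48.1/367.672) ≈ 0.21.
E_xy > 0: the goods are substitutes.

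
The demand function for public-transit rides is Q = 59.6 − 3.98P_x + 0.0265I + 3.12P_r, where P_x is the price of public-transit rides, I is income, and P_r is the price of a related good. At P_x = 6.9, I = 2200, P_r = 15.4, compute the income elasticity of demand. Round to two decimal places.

At the given point, Q = 59.6 − 3.98(6.9) + 0.0265(2200) + 3.12(15.4) = 59.6 − 27.462 + 58.3 + 48.048 = 138.486.
∂Q/∂I = +0.0265, so E_I = 0.0265·(2200/138.486) ≈ 0.42.
E_I ∈ (0,1): normal good (necessity).

0.42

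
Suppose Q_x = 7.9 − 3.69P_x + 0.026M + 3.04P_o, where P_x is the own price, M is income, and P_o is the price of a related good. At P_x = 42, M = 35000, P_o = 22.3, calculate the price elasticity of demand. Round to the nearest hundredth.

-0.19

First evaluate Q_x: 7.9 − 3.69(42) + 0.026(35000) + 3.04(22.3) = 7.9 − 154.98 + 910 + 67.792 = 830.712.
∂Q_x/∂P_x = −3.69, so E_p = (−3.69)·(42/830.712) ≈ -0.19.
|E_p| < 1: demand is inelastic.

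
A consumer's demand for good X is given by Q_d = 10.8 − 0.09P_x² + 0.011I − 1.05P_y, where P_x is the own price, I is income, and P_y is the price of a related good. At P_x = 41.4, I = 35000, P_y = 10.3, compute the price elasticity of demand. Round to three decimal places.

Evaluating quantity at (P_x, I, P_y) gives Q_d = 10.8 − 0.09(41.4)² + 0.011(35000) − 1.05(10.3) = 10.8 − 154.2564 + 385 − 10.815 = 230.7286.
∂Q_d/∂P_x = −2·0.09·P_x = -7.452, so E_p = -7.452·(41.4/230.7286) ≈ -1.337.
|E_p| > 1: demand is elastic.

-1.337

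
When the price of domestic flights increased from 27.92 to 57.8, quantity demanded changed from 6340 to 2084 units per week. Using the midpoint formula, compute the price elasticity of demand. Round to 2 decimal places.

-1.45

%ΔQ = (2084 − 6340)/[(6340 + 2084)/2] = -4256/4212 ≈ -1.0104.
%ΔP = (57.8 − 27.92)/[(27.92 + 57.8)/2] = 29.88/42.86 ≈ 0.6972.
Arc elasticity E = %ΔQ/%ΔP ≈ -1.0104/0.6972 ≈ -1.45.
|E| > 1: demand is elastic over this range.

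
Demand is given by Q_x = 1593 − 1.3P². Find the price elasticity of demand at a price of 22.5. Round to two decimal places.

At P = 22.5, Q_x = 934.875.
dQ_x/dP = −2·1.3·P = −58.5.
Point elasticity E = (dQ_x/dP)·(P/Q_x) = -58.5 × 22.5/934.875 ≈ -1.41.
|E| > 1, so demand is elastic at this price.

-1.41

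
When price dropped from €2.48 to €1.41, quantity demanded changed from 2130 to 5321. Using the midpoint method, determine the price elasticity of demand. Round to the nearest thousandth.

%Δq = (5321 − 2130)/[(2130 + 5321)/2] = 3191/3725.5 ≈ 0.8565.
%ΔP = (1.41 − 2.48)/[(2.48 + 1.41)/2] = -1.07/1.945 ≈ -0.5501.
Arc elasticity E = %Δq/%ΔP ≈ 0.8565/-0.5501 ≈ -1.557.
|E| > 1: demand is elastic over this range.

-1.557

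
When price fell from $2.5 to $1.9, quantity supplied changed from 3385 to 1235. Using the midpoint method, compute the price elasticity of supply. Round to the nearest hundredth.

%ΔQ = (1235 − 3385)/[(3385 + 1235)/2] = -2150/2310 ≈ -0.9307.
%ΔP = (1.9 − 2.5)/[(2.5 + 1.9)/2] = -0.6/2.2 ≈ -0.2727.
Arc elasticity E = %ΔQ/%ΔP ≈ -0.9307/-0.2727 ≈ 3.41.
|E| > 1: supply is elastic over this range.

3.41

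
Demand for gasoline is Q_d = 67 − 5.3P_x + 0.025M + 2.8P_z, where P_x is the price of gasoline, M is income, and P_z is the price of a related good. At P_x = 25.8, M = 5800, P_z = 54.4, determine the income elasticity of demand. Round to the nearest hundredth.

0.64

At the given point, Q_d = 67 − 5.3(25.8) + 0.025(5800) + 2.8(54.4) = 67 − 136.74 + 145 + 152.32 = 227.58.
∂Q_d/∂M = +0.025, so E_I = 0.025·(5800/227.58) ≈ 0.64.
E_I ∈ (0,1): normal good (necessity).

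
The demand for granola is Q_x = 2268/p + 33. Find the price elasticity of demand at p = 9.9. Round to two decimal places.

At p = 9.9, Q_x = 262.0909.
dQ_x/dp = −2268/p² = −23.1405.
Point elasticity E = (dQ_x/dp)·(p/Q_x) = -23.1405 × 9.9/262.0909 ≈ -0.87.
|E| < 1, so demand is inelastic at this price.

-0.87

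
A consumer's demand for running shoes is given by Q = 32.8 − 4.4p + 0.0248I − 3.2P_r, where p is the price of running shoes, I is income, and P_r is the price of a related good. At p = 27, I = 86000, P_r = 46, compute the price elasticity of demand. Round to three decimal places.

-0.063

Substituting, Q = 32.8 − 4.4(27) + 0.0248(86000) − 3.2(46) = 32.8 − 118.8 + 2132.8 − 147.2 = 1899.6.
∂Q/∂p = −4.4, so E_p = (−4.4)·(27/1899.6) ≈ -0.063.
|E_p| < 1: demand is inelastic.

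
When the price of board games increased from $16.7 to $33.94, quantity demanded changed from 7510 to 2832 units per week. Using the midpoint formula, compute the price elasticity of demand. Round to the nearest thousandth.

%Δq = (2832 − 7510)/[(7510 + 2832)/2] = -4678/5171 ≈ -0.9047.
%Δp = (33.94 − 16.7)/[(16.7 + 33.94)/2] = 17.24/25.32 ≈ 0.6809.
Arc elasticity E = %Δq/%Δp ≈ -0.9047/0.6809 ≈ -1.329.
|E| > 1: demand is elastic over this range.

-1.329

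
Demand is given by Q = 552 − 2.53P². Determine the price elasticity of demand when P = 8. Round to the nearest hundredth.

At P = 8, Q = 390.08.
dQ/dP = −2·2.53·P = −40.48.
Point elasticity E = (dQ/dP)·(P/Q) = -40.48 × 8/390.08 ≈ -0.83.
|E| < 1, so demand is inelastic at this price.

-0.83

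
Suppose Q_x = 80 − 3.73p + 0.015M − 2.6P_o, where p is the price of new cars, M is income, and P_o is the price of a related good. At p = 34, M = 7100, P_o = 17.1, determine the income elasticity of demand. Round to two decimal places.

At the given point, Q_x = 80 − 3.73(34) + 0.015(7100) − 2.6(17.1) = 80 − 126.82 + 106.5 − 44.46 = 15.22.
∂Q_x/∂M = +0.015, so E_I = 0.015·(7100/15.22) ≈ 7.00.
E_I > 1: normal good (luxury).

7.00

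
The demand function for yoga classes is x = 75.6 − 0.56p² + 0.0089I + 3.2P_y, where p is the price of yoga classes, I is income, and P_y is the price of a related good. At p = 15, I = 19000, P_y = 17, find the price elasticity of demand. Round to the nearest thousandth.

-1.456

First evaluate x: 75.6 − 0.56(15)² + 0.0089(19000) + 3.2(17) = 75.6 − 126 + 169.1 + 54.4 = 173.1.
∂x/∂p = −2·0.56·p = -16.8, so E_p = -16.8·(15/173.1) ≈ -1.456.
|E_p| > 1: demand is elastic.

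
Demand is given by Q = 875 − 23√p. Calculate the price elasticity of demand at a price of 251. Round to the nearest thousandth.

At p = 251, Q = 510.6115.
dQ/dp = −23/(2√p) = −23/(2·15.843).
Point elasticity E = (dQ/dp)·(p/Q) = -0.7259 × 251/510.6115 ≈ -0.357.
|E| < 1, so demand is inelastic at this price.

-0.357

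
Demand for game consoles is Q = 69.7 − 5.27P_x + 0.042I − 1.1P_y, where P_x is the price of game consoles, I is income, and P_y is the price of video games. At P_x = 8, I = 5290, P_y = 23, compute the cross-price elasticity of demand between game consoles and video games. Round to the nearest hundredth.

-0.11

At the given point, Q = 69.7 − 5.27(8) + 0.042(5290) − 1.1(23) = 69.7 − 42.16 + 222.18 − 25.3 = 224.42.
∂Q/∂P_y = −1.1, so E_xy = -1.1·(23/224.42) ≈ -0.11.
E_xy < 0: the goods are complements.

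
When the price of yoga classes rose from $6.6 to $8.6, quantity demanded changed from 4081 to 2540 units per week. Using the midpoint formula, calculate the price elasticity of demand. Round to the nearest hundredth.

%Δq = (2540 − 4081)/[(4081 + 2540)/2] = -1541/3310.5 ≈ -0.4655.
%ΔP = (8.6 − 6.6)/[(6.6 + 8.6)/2] = 2/7.6 ≈ 0.2632.
Arc elasticity E = %Δq/%ΔP ≈ -0.4655/0.2632 ≈ -1.77.
|E| > 1: demand is elastic over this range.

-1.77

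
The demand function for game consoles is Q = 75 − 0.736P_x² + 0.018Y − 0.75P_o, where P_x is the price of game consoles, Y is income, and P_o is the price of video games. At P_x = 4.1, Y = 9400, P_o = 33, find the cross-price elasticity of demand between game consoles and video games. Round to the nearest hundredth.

First evaluate Q: 75 − 0.736(4.1)² + 0.018(9400) − 0.75(33) = 75 − 12.3722 + 169.2 − 24.75 = 207.0778.
∂Q/∂P_o = −0.75, so E_xy = -0.75·(33/207.0778) ≈ -0.12.
E_xy < 0: the goods are complements.

-0.12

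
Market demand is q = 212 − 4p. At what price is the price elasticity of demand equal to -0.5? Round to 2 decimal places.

Set −bp/(a − bp) = −0.5 ⇒ bp = 0.5(a − bp) ⇒ bp(1+0.5) = 0.5·a.
p = 0.5·212/(4·1.5) ≈ 17.67.

17.67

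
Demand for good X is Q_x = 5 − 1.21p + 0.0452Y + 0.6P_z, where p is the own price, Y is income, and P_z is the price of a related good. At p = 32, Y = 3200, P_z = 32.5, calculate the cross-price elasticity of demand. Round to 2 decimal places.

First evaluate Q_x: 5 − 1.21(32) + 0.0452(3200) + 0.6(32.5) = 5 − 38.72 + 144.64 + 19.5 = 130.42.
∂Q_x/∂P_z = +0.6, so E_xy = 0.6·(32.5/130.42) ≈ 0.15.
E_xy > 0: the goods are substitutes.

0.15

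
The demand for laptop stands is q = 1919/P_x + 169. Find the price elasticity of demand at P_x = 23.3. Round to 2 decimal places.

At P_x = 23.3, q = 251.3605.
dq/dP_x = −1919/P_x² = −3.5348.
Point elasticity E = (dq/dP_x)·(P_x/q) = -3.5348 × 23.3/251.3605 ≈ -0.33.
|E| < 1, so demand is inelastic at this price.

-0.33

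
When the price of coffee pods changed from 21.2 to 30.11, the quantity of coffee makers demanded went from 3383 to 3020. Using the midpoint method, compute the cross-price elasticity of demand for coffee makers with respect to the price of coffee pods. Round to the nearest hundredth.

%ΔQ_x = (3020 − 3383)/[(3383+3020)/2] = -363/3201.5 ≈ -0.1134.
%ΔP_y = (30.11 − 21.2)/[(21.2+30.11)/2] ≈ 0.3473.
E_xy = -0.1134/0.3473 ≈ -0.33.
E_xy < 0, so coffee makers and coffee pods are complements.

-0.33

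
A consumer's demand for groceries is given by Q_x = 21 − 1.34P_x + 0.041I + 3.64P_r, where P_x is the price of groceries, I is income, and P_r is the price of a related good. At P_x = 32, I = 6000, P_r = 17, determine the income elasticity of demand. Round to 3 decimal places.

Q_x = 21 − 1.34(32) + 0.041(6000) + 3.64(17) = 21 − 42.88 + 246 + 61.88 = 286.
∂Q_x/∂I = +0.041, so E_I = 0.041·(6000/286) ≈ 0.860.
E_I ∈ (0,1): normal good (necessity).

0.860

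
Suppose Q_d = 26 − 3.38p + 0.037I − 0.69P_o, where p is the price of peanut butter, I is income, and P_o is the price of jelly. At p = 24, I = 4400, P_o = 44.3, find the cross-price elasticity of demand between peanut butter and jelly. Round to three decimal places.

-0.396

At the given point, Q_d = 26 − 3.38(24) + 0.037(4400) − 0.69(44.3) = 26 − 81.12 + 162.8 − 30.567 = 77.113.
∂Q_d/∂P_o = −0.69, so E_xy = -0.69·(44.3/77.113) ≈ -0.396.
E_xy < 0: the goods are complements.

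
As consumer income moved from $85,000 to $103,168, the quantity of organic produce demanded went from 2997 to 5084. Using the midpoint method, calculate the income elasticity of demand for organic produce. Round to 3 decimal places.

%ΔQ = (5084 − 2997)/[(2997+5084)/2] = 2087/4040.5 ≈ 0.5165.
%ΔM = (103,168 − 85,000)/[(85,000+103,168)/2] = 18168/94084 ≈ 0.1931.
E_I = %ΔQ/%ΔM ≈ 2.675.
E_I > 1: normal good (luxury).

2.675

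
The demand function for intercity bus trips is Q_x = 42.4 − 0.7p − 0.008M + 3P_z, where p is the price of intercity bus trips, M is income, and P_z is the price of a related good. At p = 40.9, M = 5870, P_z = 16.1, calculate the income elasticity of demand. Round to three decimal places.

-3.108

First evaluate Q_x: 42.4 − 0.7(40.9) − 0.008(5870) + 3(16.1) = 42.4 − 28.63 − 46.96 + 48.3 = 15.11.
∂Q_x/∂M = −0.008, so E_I = -0.008·(5870/15.11) ≈ -3.108.
E_I < 0: inferior good.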